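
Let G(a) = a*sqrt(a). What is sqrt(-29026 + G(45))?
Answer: sqrt(-29026 + 135*sqrt(5)) ≈ 169.48*I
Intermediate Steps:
G(a) = a**(3/2)
sqrt(-29026 + G(45)) = sqrt(-29026 + 45**(3/2)) = sqrt(-29026 + 135*sqrt(5))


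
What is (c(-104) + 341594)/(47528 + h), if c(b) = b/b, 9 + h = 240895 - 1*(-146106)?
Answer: 7591/9656 ≈ 0.78614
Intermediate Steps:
h = 386992 (h = -9 + (240895 - 1*(-146106)) = -9 + (240895 + 146106) = -9 + 387001 = 386992)
c(b) = 1
(c(-104) + 341594)/(47528 + h) = (1 + 341594)/(47528 + 386992) = 341595/434520 = 341595*(1/434520) = 7591/9656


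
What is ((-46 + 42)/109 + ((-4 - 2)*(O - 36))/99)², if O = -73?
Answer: 558376900/12938409 ≈ 43.157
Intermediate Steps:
((-46 + 42)/109 + ((-4 - 2)*(O - 36))/99)² = ((-46 + 42)/109 + ((-4 - 2)*(-73 - 36))/99)² = (-4*1/109 - 6*(-109)*(1/99))² = (-4/109 + 654*(1/99))² = (-4/109 + 218/33)² = (23630/3597)² = 558376900/12938409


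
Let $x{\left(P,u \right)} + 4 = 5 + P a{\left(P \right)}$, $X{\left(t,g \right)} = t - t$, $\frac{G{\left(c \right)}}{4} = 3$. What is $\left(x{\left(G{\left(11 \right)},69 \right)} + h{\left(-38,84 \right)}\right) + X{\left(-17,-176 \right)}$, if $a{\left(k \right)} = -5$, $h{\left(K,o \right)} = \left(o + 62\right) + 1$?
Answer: $88$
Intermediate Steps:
$G{\left(c \right)} = 12$ ($G{\left(c \right)} = 4 \cdot 3 = 12$)
$h{\left(K,o \right)} = 63 + o$ ($h{\left(K,o \right)} = \left(62 + o\right) + 1 = 63 + o$)
$X{\left(t,g \right)} = 0$
$x{\left(P,u \right)} = 1 - 5 P$ ($x{\left(P,u \right)} = -4 + \left(5 + P \left(-5\right)\right) = -4 - \left(-5 + 5 P\right) = 1 - 5 P$)
$\left(x{\left(G{\left(11 \right)},69 \right)} + h{\left(-38,84 \right)}\right) + X{\left(-17,-176 \right)} = \left(\left(1 - 60\right) + \left(63 + 84\right)\right) + 0 = \left(\left(1 - 60\right) + 147\right) + 0 = \left(-59 + 147\right) + 0 = 88 + 0 = 88$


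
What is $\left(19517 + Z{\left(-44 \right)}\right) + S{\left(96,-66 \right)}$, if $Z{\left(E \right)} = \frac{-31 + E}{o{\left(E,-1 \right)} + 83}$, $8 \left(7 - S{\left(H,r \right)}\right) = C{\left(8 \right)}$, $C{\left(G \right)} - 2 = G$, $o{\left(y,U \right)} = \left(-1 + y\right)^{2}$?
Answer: $\frac{20576941}{1054} \approx 19523.0$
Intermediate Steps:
$C{\left(G \right)} = 2 + G$
$S{\left(H,r \right)} = \frac{23}{4}$ ($S{\left(H,r \right)} = 7 - \frac{2 + 8}{8} = 7 - \frac{5}{4} = \frac{23}{4}$)
$Z{\left(E \right)} = \frac{-31 + E}{83 + \left(-1 + E\right)^{2}}$ ($Z{\left(E \right)} = \frac{-31 + E}{\left(-1 + E\right)^{2} + 83} = \frac{-31 + E}{83 + \left(-1 + E\right)^{2}}$)
$\left(19517 + Z{\left(-44 \right)}\right) + S{\left(96,-66 \right)} = \left(19517 + \frac{-31 - 44}{83 + \left(-1 - 44\right)^{2}}\right) + \frac{23}{4} = \left(19517 + \frac{1}{83 + \left(-45\right)^{2}} \left(-75\right)\right) + \frac{23}{4} = \left(19517 + \frac{1}{83 + 2025} \left(-75\right)\right) + \frac{23}{4} = \left(19517 + \frac{1}{2108} \left(-75\right)\right) + \frac{23}{4} = \left(19517 - \frac{75}{2108}\right) + \frac{23}{4} = \frac{41141761}{2108} + \frac{23}{4} = \frac{20576941}{1054}$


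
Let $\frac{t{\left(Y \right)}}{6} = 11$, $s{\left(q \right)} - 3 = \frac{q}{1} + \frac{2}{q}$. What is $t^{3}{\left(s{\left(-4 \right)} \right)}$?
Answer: $287496$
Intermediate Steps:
$s{\left(q \right)} = 3 + q + \frac{2}{q}$ ($s{\left(q \right)} = 3 + \left(\frac{q}{1} + \frac{2}{q}\right) = 3 + \left(q 1 + \frac{2}{q}\right) = 3 + \left(q + \frac{2}{q}\right) = 3 + q + \frac{2}{q}$)
$t{\left(Y \right)} = 66$ ($t{\left(Y \right)} = 6 \cdot 11 = 66$)
$t^{3}{\left(s{\left(-4 \right)} \right)} = 66^{3} = 287496$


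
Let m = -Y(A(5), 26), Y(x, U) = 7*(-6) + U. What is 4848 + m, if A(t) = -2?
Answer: 4864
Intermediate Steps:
Y(x, U) = -42 + U
m = 16 (m = -(-42 + 26) = -1*(-16) = 16)
4848 + m = 4848 + 16 = 4864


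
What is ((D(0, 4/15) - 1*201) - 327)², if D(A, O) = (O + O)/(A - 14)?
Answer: 3074037136/11025 ≈ 2.7882e+5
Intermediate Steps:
D(A, O) = 2*O/(-14 + A) (D(A, O) = (2*O)/(-14 + A) = 2*O/(-14 + A))
((D(0, 4/15) - 1*201) - 327)² = ((2*(4/15)/(-14 + 0) - 1*201) - 327)² = ((2*(4*(1/15))/(-14) - 201) - 327)² = ((2*(4/15)*(-1/14) - 201) - 327)² = ((-4/105 - 201) - 327)² = (-21109/105 - 327)² = (-55444/105)² = 3074037136/11025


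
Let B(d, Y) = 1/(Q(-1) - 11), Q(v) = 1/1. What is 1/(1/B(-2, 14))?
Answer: -⅒ ≈ -0.10000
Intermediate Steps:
Q(v) = 1
B(d, Y) = -⅒ (B(d, Y) = 1/(1 - 11) = 1/(-10) = -⅒)
1/(1/B(-2, 14)) = 1/(1/(-⅒)) = 1/(-10) = -⅒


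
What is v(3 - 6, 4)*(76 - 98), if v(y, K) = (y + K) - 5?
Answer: 88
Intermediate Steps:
v(y, K) = -5 + K + y (v(y, K) = (K + y) - 5 = -5 + K + y)
v(3 - 6, 4)*(76 - 98) = (-5 + 4 + (3 - 6))*(76 - 98) = (-5 + 4 - 3)*(-22) = -4*(-22) = 88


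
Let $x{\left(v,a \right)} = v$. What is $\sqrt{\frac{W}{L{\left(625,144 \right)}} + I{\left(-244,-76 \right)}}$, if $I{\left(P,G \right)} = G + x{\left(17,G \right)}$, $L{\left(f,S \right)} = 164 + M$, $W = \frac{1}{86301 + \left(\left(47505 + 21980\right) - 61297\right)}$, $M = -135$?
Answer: $\frac{i \sqrt{443006920112718}}{2740181} \approx 7.6811 i$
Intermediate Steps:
$W = \frac{1}{94489}$ ($W = \frac{1}{86301 + \left(69485 - 61297\right)} = \frac{1}{86301 + 8188} = \frac{1}{94489} \approx 1.0583 \cdot 10^{-5}$)
$L{\left(f,S \right)} = 29$ ($L{\left(f,S \right)} = 164 - 135 = 29$)
$I{\left(P,G \right)} = 17 + G$ ($I{\left(P,G \right)} = G + 17 = 17 + G$)
$\sqrt{\frac{W}{L{\left(625,144 \right)}} + I{\left(-244,-76 \right)}} = \sqrt{\frac{1}{94489 \cdot 29} + \left(17 - 76\right)} = \sqrt{\frac{1}{94489} \cdot \frac{1}{29} - 59} = \sqrt{\frac{1}{2740181} - 59} = \sqrt{- \frac{161670678}{2740181}} = \frac{i \sqrt{443006920112718}}{2740181}$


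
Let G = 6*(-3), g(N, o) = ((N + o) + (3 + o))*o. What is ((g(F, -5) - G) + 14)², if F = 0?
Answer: 4489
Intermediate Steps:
g(N, o) = o*(3 + N + 2*o) (g(N, o) = (3 + N + 2*o)*o = o*(3 + N + 2*o))
G = -18
((g(F, -5) - G) + 14)² = ((-5*(3 + 0 + 2*(-5)) - 1*(-18)) + 14)² = ((-5*(3 + 0 - 10) + 18) + 14)² = ((-5*(-7) + 18) + 14)² = ((35 + 18) + 14)² = (53 + 14)² = 67² = 4489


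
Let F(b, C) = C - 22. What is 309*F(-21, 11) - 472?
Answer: -3871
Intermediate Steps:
F(b, C) = -22 + C
309*F(-21, 11) - 472 = 309*(-22 + 11) - 472 = 309*(-11) - 472 = -3399 - 472 = -3871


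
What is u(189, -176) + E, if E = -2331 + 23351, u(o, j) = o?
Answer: 21209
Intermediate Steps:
E = 21020
u(189, -176) + E = 189 + 21020 = 21209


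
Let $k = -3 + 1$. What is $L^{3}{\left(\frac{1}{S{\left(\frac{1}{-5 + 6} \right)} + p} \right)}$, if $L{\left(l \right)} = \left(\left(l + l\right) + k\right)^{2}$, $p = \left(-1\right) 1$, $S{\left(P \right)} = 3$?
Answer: $1$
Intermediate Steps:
$k = -2$
$p = -1$
$L{\left(l \right)} = \left(-2 + 2 l\right)^{2}$ ($L{\left(l \right)} = \left(\left(l + l\right) - 2\right)^{2} = \left(2 l - 2\right)^{2} = \left(-2 + 2 l\right)^{2}$)
$L^{3}{\left(\frac{1}{S{\left(\frac{1}{-5 + 6} \right)} + p} \right)} = \left(4 \left(-1 + \frac{1}{3 - 1}\right)^{2}\right)^{3} = \left(4 \left(-1 + \frac{1}{2}\right)^{2}\right)^{3} = \left(4 \left(- \frac{1}{2}\right)^{2}\right)^{3} = \left(4 \cdot \frac{1}{4}\right)^{3} = 1^{3} = 1$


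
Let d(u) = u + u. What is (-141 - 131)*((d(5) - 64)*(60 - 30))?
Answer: 440640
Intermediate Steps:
d(u) = 2*u
(-141 - 131)*((d(5) - 64)*(60 - 30)) = (-141 - 131)*((2*5 - 64)*(60 - 30)) = -272*(10 - 64)*30 = -(-14688)*30 = -272*(-1620) = 440640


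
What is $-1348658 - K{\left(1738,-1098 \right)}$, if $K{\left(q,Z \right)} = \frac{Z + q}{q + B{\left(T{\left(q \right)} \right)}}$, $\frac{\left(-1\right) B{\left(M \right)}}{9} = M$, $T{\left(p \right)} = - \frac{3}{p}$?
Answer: $- \frac{4073853221838}{3020671} \approx -1.3487 \cdot 10^{6}$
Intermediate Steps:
$B{\left(M \right)} = - 9 M$
$K{\left(q,Z \right)} = \frac{Z + q}{q + \frac{27}{q}}$ ($K{\left(q,Z \right)} = \frac{Z + q}{q - 9 \left(- \frac{3}{q}\right)} = \frac{Z + q}{q + \frac{27}{q}}$)
$-1348658 - K{\left(1738,-1098 \right)} = -1348658 - \frac{1738 \left(-1098 + 1738\right)}{27 + 1738^{2}} = -1348658 - 1738 \frac{1}{27 + 3020644} \cdot 640 = -1348658 - 1738 \cdot \frac{1}{3020671} \cdot 640 = -1348658 - \frac{1112320}{3020671} = - \frac{4073853221838}{3020671}$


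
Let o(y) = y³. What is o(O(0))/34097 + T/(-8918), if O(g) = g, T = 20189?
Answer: -1553/686 ≈ -2.2638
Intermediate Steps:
o(O(0))/34097 + T/(-8918) = 0³/34097 + 20189/(-8918) = 0*(1/34097) + 20189*(-1/8918) = 0 - 1553/686 = -1553/686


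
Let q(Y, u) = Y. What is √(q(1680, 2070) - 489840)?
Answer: 12*I*√3390 ≈ 698.68*I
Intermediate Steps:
√(q(1680, 2070) - 489840) = √(1680 - 489840) = √(-488160) = 12*I*√3390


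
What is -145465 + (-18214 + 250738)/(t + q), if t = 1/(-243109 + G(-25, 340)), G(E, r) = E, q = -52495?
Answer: -618890926991377/4254439777 ≈ -1.4547e+5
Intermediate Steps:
t = -1/243134 (t = 1/(-243109 - 25) = 1/(-243134) = -1/243134 ≈ -4.1130e-6)
-145465 + (-18214 + 250738)/(t + q) = -145465 + (-18214 + 250738)/(-1/243134 - 52495) = -145465 + 232524/(-12763319331/243134) = -145465 + 232524*(-243134/12763319331) = -145465 - 18844830072/4254439777 = -618890926991377/4254439777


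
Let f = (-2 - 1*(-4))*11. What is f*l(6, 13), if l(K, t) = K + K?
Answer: 264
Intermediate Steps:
l(K, t) = 2*K
f = 22 (f = (-2 + 4)*11 = 2*11 = 22)
f*l(6, 13) = 22*(2*6) = 22*12 = 264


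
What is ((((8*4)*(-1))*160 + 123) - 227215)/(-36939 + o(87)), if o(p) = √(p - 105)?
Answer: 953075452/151609971 + 77404*I*√2/151609971 ≈ 6.2864 + 0.00072202*I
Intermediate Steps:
o(p) = √(-105 + p)
((((8*4)*(-1))*160 + 123) - 227215)/(-36939 + o(87)) = ((((8*4)*(-1))*160 + 123) - 227215)/(-36939 + √(-105 + 87)) = (((32*(-1))*160 + 123) - 227215)/(-36939 + √(-18)) = ((-32*160 + 123) - 227215)/(-36939 + 3*I*√2) = ((-5120 + 123) - 227215)/(-36939 + 3*I*√2) = (-4997 - 227215)/(-36939 + 3*I*√2) = -232212/(-36939 + 3*I*√2)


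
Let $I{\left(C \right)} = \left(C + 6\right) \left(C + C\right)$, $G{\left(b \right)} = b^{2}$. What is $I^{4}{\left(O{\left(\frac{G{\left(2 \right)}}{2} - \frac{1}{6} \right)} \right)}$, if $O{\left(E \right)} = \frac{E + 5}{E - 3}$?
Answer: $\frac{45212176}{5764801} \approx 7.8428$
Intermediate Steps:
$O{\left(E \right)} = \frac{5 + E}{-3 + E}$
$I{\left(C \right)} = 2 C \left(6 + C\right)$ ($I{\left(C \right)} = \left(6 + C\right) 2 C = 2 C \left(6 + C\right)$)
$I^{4}{\left(O{\left(\frac{G{\left(2 \right)}}{2} - \frac{1}{6} \right)} \right)} = \left(2 \frac{5 - \left(\frac{1}{6} - \frac{2^{2}}{2}\right)}{-3 - \left(\frac{1}{6} - \frac{2^{2}}{2}\right)} \left(6 + \frac{5 - \left(\frac{1}{6} - \frac{2^{2}}{2}\right)}{-3 - \left(\frac{1}{6} - \frac{2^{2}}{2}\right)}\right)\right)^{4} = \left(2 \frac{5 + \left(4 \cdot \frac{1}{2} - \frac{1}{6}\right)}{-3 + \left(4 \cdot \frac{1}{2} - \frac{1}{6}\right)} \left(6 + \frac{5 + \left(4 \cdot \frac{1}{2} - \frac{1}{6}\right)}{-3 + \left(4 \cdot \frac{1}{2} - \frac{1}{6}\right)}\right)\right)^{4} = \left(2 \frac{5 + \left(2 - \frac{1}{6}\right)}{-3 + \left(2 - \frac{1}{6}\right)} \left(6 + \frac{5 + \left(2 - \frac{1}{6}\right)}{-3 + \left(2 - \frac{1}{6}\right)}\right)\right)^{4} = \left(2 \frac{5 + \frac{11}{6}}{-3 + \frac{11}{6}} \left(6 + \frac{5 + \frac{11}{6}}{-3 + \frac{11}{6}}\right)\right)^{4} = \left(2 \frac{1}{- \frac{7}{6}} \cdot \frac{41}{6} \left(6 + \frac{1}{- \frac{7}{6}} \cdot \frac{41}{6}\right)\right)^{4} = \left(2 \left(\left(- \frac{6}{7}\right) \frac{41}{6}\right) \left(6 - \frac{41}{7}\right)\right)^{4} = \left(2 \left(- \frac{41}{7}\right) \left(6 - \frac{41}{7}\right)\right)^{4} = \left(2 \left(- \frac{41}{7}\right) \frac{1}{7}\right)^{4} = \left(- \frac{82}{49}\right)^{4} = \frac{45212176}{5764801}$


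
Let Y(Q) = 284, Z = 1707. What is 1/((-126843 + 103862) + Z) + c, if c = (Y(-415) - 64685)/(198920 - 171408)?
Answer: -685047193/292645144 ≈ -2.3409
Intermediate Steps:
c = -64401/27512 (c = (284 - 64685)/(198920 - 171408) = -64401/27512 ≈ -2.3408)
1/((-126843 + 103862) + Z) + c = 1/((-126843 + 103862) + 1707) - 64401/27512 = 1/(-22981 + 1707) - 64401/27512 = 1/(-21274) - 64401/27512 = -1/21274 - 64401/27512 = -685047193/292645144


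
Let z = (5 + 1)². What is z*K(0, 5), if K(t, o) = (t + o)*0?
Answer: 0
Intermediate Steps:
K(t, o) = 0 (K(t, o) = (o + t)*0 = 0)
z = 36 (z = 6² = 36)
z*K(0, 5) = 36*0 = 0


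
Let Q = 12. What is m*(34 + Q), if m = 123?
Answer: 5658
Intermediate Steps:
m*(34 + Q) = 123*(34 + 12) = 123*46 = 5658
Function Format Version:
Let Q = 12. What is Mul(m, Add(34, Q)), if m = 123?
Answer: 5658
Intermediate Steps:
Mul(m, Add(34, Q)) = Mul(123, Add(34, 12)) = Mul(123, 46) = 5658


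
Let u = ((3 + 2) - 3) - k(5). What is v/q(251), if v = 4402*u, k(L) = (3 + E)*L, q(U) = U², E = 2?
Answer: -101246/63001 ≈ -1.6071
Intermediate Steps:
k(L) = 5*L (k(L) = (3 + 2)*L = 5*L)
u = -23 (u = ((3 + 2) - 3) - 5*5 = (5 - 3) - 1*25 = 2 - 25 = -23)
v = -101246 (v = 4402*(-23) = -101246)
v/q(251) = -101246/(251²) = -101246/63001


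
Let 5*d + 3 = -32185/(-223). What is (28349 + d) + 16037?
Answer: 49521906/1115 ≈ 44414.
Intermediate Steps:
d = 31516/1115 (d = -3/5 + (-32185/(-223))/5 = -3/5 + (-32185*(-1/223))/5 = -3/5 + (1/5)*(32185/223) = -3/5 + 6437/223 = 31516/1115 ≈ 28.265)
(28349 + d) + 16037 = (28349 + 31516/1115) + 16037 = 31640651/1115 + 16037 = 49521906/1115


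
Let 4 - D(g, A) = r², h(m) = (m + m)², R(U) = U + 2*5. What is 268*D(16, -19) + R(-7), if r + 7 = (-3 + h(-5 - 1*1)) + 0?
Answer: -4811133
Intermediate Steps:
R(U) = 10 + U (R(U) = U + 10 = 10 + U)
h(m) = 4*m² (h(m) = (2*m)² = 4*m²)
r = 134 (r = -7 + ((-3 + 4*(-5 - 1*1)²) + 0) = -7 + ((-3 + 4*(-5 - 1)²) + 0) = -7 + ((-3 + 4*(-6)²) + 0) = -7 + ((-3 + 4*36) + 0) = -7 + ((-3 + 144) + 0) = -7 + (141 + 0) = -7 + 141 = 134)
D(g, A) = -17952 (D(g, A) = 4 - 1*134² = 4 - 1*17956 = 4 - 17956 = -17952)
268*D(16, -19) + R(-7) = 268*(-17952) + (10 - 7) = -4811136 + 3 = -4811133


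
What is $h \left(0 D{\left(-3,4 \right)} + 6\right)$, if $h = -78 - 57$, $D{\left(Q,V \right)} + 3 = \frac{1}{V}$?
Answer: $-810$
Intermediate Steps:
$D{\left(Q,V \right)} = -3 + \frac{1}{V}$
$h = -135$
$h \left(0 D{\left(-3,4 \right)} + 6\right) = - 135 \left(0 \left(-3 + \frac{1}{4}\right) + 6\right) = - 135 \left(0 \left(- \frac{11}{4}\right) + 6\right) = - 135 \left(0 + 6\right) = \left(-135\right) 6 = -810$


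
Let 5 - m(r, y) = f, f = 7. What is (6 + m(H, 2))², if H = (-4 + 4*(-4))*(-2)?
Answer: 16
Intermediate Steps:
H = 40 (H = (-4 - 16)*(-2) = -20*(-2) = 40)
m(r, y) = -2 (m(r, y) = 5 - 1*7 = 5 - 7 = -2)
(6 + m(H, 2))² = (6 - 2)² = 4² = 16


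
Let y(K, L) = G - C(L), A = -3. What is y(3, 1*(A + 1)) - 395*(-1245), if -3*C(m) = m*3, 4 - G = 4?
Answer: 491773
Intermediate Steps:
G = 0 (G = 4 - 1*4 = 4 - 4 = 0)
C(m) = -m (C(m) = -m*3/3 = -m)
y(K, L) = L (y(K, L) = 0 - (-1)*L = 0 + L = L)
y(3, 1*(A + 1)) - 395*(-1245) = 1*(-3 + 1) - 395*(-1245) = 1*(-2) + 491775 = -2 + 491775 = 491773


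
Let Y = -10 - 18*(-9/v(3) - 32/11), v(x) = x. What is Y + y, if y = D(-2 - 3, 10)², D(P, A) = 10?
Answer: 2160/11 ≈ 196.36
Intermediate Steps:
Y = 1060/11 (Y = -10 - 18*(-9/3 - 32/11) = -10 - 18*(-9*⅓ - 32*1/11) = -10 - 18*(-3 - 32/11) = -10 - 18*(-65/11) = -10 + 1170/11 = 1060/11 ≈ 96.364)
y = 100 (y = 10² = 100)
Y + y = 1060/11 + 100 = 2160/11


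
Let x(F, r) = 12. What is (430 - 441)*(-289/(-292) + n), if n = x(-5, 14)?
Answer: -41723/292 ≈ -142.89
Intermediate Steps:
n = 12
(430 - 441)*(-289/(-292) + n) = (430 - 441)*(-289/(-292) + 12) = -11*(-289*(-1/292) + 12) = -11*(289/292 + 12) = -11*3793/292 = -41723/292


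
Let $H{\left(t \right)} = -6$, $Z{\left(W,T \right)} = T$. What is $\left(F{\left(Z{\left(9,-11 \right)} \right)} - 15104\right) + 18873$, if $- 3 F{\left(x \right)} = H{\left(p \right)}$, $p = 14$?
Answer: $3771$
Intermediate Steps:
$F{\left(x \right)} = 2$ ($F{\left(x \right)} = \left(- \frac{1}{3}\right) \left(-6\right) = 2$)
$\left(F{\left(Z{\left(9,-11 \right)} \right)} - 15104\right) + 18873 = \left(2 - 15104\right) + 18873 = -15102 + 18873 = 3771$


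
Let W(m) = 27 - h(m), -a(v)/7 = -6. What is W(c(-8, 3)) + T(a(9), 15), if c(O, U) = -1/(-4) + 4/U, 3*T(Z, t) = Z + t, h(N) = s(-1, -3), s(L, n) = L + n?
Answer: 50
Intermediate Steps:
a(v) = 42 (a(v) = -7*(-6) = 42)
h(N) = -4 (h(N) = -1 - 3 = -4)
T(Z, t) = Z/3 + t/3 (T(Z, t) = (Z + t)/3 = Z/3 + t/3)
c(O, U) = ¼ + 4/U (c(O, U) = -1*(-¼) + 4/U = ¼ + 4/U)
W(m) = 31 (W(m) = 27 - 1*(-4) = 27 + 4 = 31)
W(c(-8, 3)) + T(a(9), 15) = 31 + ((⅓)*42 + (⅓)*15) = 31 + (14 + 5) = 31 + 19 = 50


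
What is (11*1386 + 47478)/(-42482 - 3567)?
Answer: -62724/46049 ≈ -1.3621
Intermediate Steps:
(11*1386 + 47478)/(-42482 - 3567) = (15246 + 47478)/(-46049) = 62724*(-1/46049) = -62724/46049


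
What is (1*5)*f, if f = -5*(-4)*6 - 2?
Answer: 590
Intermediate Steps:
f = 118 (f = 20*6 - 2 = 120 - 2 = 118)
(1*5)*f = (1*5)*118 = 5*118 = 590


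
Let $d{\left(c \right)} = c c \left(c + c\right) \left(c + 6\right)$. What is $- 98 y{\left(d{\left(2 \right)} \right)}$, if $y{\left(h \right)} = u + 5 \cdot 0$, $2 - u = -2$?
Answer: $-392$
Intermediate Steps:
$u = 4$ ($u = 2 - -2 = 2 + 2 = 4$)
$d{\left(c \right)} = 2 c^{3} \left(6 + c\right)$ ($d{\left(c \right)} = c^{2} \cdot 2 c \left(6 + c\right) = 2 c^{3} \left(6 + c\right)$)
$y{\left(h \right)} = 4$ ($y{\left(h \right)} = 4 + 5 \cdot 0 = 4 + 0 = 4$)
$- 98 y{\left(d{\left(2 \right)} \right)} = \left(-98\right) 4 = -392$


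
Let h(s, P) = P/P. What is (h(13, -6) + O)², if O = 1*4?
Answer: 25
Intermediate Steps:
O = 4
h(s, P) = 1
(h(13, -6) + O)² = (1 + 4)² = 5² = 25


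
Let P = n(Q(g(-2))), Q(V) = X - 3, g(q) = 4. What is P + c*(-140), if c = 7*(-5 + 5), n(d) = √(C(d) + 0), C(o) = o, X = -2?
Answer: I*√5 ≈ 2.2361*I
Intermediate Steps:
Q(V) = -5 (Q(V) = -2 - 3 = -5)
n(d) = √d (n(d) = √(d + 0) = √d)
c = 0 (c = 7*0 = 0)
P = I*√5 (P = √(-5) = I*√5 ≈ 2.2361*I)
P + c*(-140) = I*√5 + 0*(-140) = I*√5 + 0 = I*√5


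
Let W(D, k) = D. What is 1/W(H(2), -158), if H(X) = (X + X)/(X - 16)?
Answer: -7/2 ≈ -3.5000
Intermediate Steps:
H(X) = 2*X/(-16 + X) (H(X) = (2*X)/(-16 + X) = 2*X/(-16 + X))
1/W(H(2), -158) = 1/(2*2/(-16 + 2)) = 1/(2*2/(-14)) = 1/(2*2*(-1/14)) = 1/(-2/7) = -7/2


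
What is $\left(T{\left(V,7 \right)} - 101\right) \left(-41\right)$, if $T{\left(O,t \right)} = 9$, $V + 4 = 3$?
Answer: $3772$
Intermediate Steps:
$V = -1$ ($V = -4 + 3 = -1$)
$\left(T{\left(V,7 \right)} - 101\right) \left(-41\right) = \left(9 - 101\right) \left(-41\right) = \left(-92\right) \left(-41\right) = 3772$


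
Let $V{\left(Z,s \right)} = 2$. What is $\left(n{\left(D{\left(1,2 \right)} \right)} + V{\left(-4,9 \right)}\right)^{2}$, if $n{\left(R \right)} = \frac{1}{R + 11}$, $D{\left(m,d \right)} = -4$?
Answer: $\frac{225}{49} \approx 4.5918$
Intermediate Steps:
$n{\left(R \right)} = \frac{1}{11 + R}$
$\left(n{\left(D{\left(1,2 \right)} \right)} + V{\left(-4,9 \right)}\right)^{2} = \left(\frac{1}{11 - 4} + 2\right)^{2} = \left(\frac{1}{7} + 2\right)^{2} = \left(\frac{15}{7}\right)^{2} = \frac{225}{49}$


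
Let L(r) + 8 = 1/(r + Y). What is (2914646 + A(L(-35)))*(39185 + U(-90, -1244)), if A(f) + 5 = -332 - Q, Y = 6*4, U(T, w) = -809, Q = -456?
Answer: 111857021640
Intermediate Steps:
Y = 24
L(r) = -8 + 1/(24 + r) (L(r) = -8 + 1/(r + 24) = -8 + 1/(24 + r))
A(f) = 119 (A(f) = -5 + (-332 - 1*(-456)) = -5 + (-332 + 456) = -5 + 124 = 119)
(2914646 + A(L(-35)))*(39185 + U(-90, -1244)) = (2914646 + 119)*(39185 - 809) = 2914765*38376 = 111857021640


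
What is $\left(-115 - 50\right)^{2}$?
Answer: $27225$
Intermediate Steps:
$\left(-115 - 50\right)^{2} = \left(-165\right)^{2} = 27225$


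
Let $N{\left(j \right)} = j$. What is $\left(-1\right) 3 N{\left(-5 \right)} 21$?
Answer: $315$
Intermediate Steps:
$\left(-1\right) 3 N{\left(-5 \right)} 21 = \left(-1\right) 3 \left(-5\right) 21 = \left(-3\right) \left(-5\right) 21 = 15 \cdot 21 = 315$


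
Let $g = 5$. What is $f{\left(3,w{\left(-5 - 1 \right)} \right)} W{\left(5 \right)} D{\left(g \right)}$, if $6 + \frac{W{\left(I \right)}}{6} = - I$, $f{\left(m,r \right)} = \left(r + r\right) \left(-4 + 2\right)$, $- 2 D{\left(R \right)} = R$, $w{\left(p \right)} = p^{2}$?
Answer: $-23760$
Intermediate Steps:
$D{\left(R \right)} = - \frac{R}{2}$
$f{\left(m,r \right)} = - 4 r$ ($f{\left(m,r \right)} = 2 r \left(-2\right) = - 4 r$)
$W{\left(I \right)} = -36 - 6 I$ ($W{\left(I \right)} = -36 + 6 \left(- I\right) = -36 - 6 I$)
$f{\left(3,w{\left(-5 - 1 \right)} \right)} W{\left(5 \right)} D{\left(g \right)} = - 4 \left(-5 - 1\right)^{2} \left(-36 - 30\right) \left(\left(- \frac{1}{2}\right) 5\right) = - 4 \left(-5 - 1\right)^{2} \left(-36 - 30\right) \left(- \frac{5}{2}\right) = - 4 \left(-6\right)^{2} \left(-66\right) \left(- \frac{5}{2}\right) = \left(-4\right) 36 \left(-66\right) \left(- \frac{5}{2}\right) = \left(-144\right) \left(-66\right) \left(- \frac{5}{2}\right) = 9504 \left(- \frac{5}{2}\right) = -23760$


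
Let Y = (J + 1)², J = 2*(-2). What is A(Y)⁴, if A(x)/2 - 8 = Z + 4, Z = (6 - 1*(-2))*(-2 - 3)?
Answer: 9834496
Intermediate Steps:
J = -4
Z = -40 (Z = (6 + 2)*(-5) = 8*(-5) = -40)
Y = 9 (Y = (-4 + 1)² = (-3)² = 9)
A(x) = -56 (A(x) = 16 + 2*(-40 + 4) = 16 + 2*(-36) = 16 - 72 = -56)
A(Y)⁴ = (-56)⁴ = 9834496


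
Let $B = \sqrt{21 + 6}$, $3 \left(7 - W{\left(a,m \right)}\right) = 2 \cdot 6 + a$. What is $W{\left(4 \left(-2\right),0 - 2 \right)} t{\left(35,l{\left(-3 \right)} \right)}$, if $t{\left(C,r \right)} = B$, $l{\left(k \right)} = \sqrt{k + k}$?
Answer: $17 \sqrt{3} \approx 29.445$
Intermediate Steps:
$W{\left(a,m \right)} = 3 - \frac{a}{3}$ ($W{\left(a,m \right)} = 7 - \frac{2 \cdot 6 + a}{3} = 7 - \frac{12 + a}{3} = 7 - \left(4 + \frac{a}{3}\right) = 3 - \frac{a}{3}$)
$l{\left(k \right)} = \sqrt{2} \sqrt{k}$ ($l{\left(k \right)} = \sqrt{2 k} = \sqrt{2} \sqrt{k}$)
$B = 3 \sqrt{3}$ ($B = \sqrt{27} = 3 \sqrt{3} \approx 5.1962$)
$t{\left(C,r \right)} = 3 \sqrt{3}$
$W{\left(4 \left(-2\right),0 - 2 \right)} t{\left(35,l{\left(-3 \right)} \right)} = \left(3 - \frac{4 \left(-2\right)}{3}\right) 3 \sqrt{3} = \left(3 - - \frac{8}{3}\right) 3 \sqrt{3} = \left(3 + \frac{8}{3}\right) 3 \sqrt{3} = \frac{17 \cdot 3 \sqrt{3}}{3} = 17 \sqrt{3}$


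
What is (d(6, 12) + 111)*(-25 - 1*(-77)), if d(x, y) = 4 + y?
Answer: 6604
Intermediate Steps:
(d(6, 12) + 111)*(-25 - 1*(-77)) = ((4 + 12) + 111)*(-25 - 1*(-77)) = (16 + 111)*(-25 + 77) = 127*52 = 6604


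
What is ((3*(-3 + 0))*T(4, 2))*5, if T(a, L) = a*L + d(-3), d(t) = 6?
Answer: -630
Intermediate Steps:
T(a, L) = 6 + L*a (T(a, L) = a*L + 6 = L*a + 6 = 6 + L*a)
((3*(-3 + 0))*T(4, 2))*5 = ((3*(-3 + 0))*(6 + 2*4))*5 = ((3*(-3))*(6 + 8))*5 = -9*14*5 = -126*5 = -630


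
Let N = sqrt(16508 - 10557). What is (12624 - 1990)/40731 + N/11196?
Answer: 10634/40731 + sqrt(5951)/11196 ≈ 0.26797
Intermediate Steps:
N = sqrt(5951) ≈ 77.143
(12624 - 1990)/40731 + N/11196 = (12624 - 1990)/40731 + sqrt(5951)/11196 = 10634*(1/40731) + sqrt(5951)*(1/11196) = 10634/40731 + sqrt(5951)/11196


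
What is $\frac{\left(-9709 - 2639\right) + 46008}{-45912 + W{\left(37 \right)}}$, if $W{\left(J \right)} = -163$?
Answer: $- \frac{6732}{9215} \approx -0.73055$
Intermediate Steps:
$\frac{\left(-9709 - 2639\right) + 46008}{-45912 + W{\left(37 \right)}} = \frac{\left(-9709 - 2639\right) + 46008}{-45912 - 163} = \frac{-12348 + 46008}{-46075} = 33660 \left(- \frac{1}{46075}\right) = - \frac{6732}{9215}$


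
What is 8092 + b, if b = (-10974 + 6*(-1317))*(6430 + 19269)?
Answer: -485086232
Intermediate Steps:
b = -485094324 (b = (-10974 - 7902)*25699 = -18876*25699 = -485094324)
8092 + b = 8092 - 485094324 = -485086232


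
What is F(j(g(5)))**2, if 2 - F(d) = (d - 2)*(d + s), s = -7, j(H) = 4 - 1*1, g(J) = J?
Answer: 36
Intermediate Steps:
j(H) = 3 (j(H) = 4 - 1 = 3)
F(d) = 2 - (-7 + d)*(-2 + d) (F(d) = 2 - (d - 2)*(d - 7) = 2 - (-2 + d)*(-7 + d) = 2 - (-7 + d)*(-2 + d))
F(j(g(5)))**2 = (-12 - 1*3**2 + 9*3)**2 = (-12 - 1*9 + 27)**2 = (-12 - 9 + 27)**2 = 6**2 = 36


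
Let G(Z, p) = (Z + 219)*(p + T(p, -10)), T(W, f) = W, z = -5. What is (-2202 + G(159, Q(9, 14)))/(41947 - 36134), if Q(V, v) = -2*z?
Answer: 5358/5813 ≈ 0.92173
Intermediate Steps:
Q(V, v) = 10 (Q(V, v) = -2*(-5) = 10)
G(Z, p) = 2*p*(219 + Z) (G(Z, p) = (Z + 219)*(p + p) = (219 + Z)*(2*p) = 2*p*(219 + Z))
(-2202 + G(159, Q(9, 14)))/(41947 - 36134) = (-2202 + 2*10*(219 + 159))/(41947 - 36134) = (-2202 + 2*10*378)/5813 = (-2202 + 7560)*(1/5813) = 5358*(1/5813) = 5358/5813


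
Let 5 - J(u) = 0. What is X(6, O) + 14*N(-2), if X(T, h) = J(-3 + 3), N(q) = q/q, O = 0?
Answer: 19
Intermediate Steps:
J(u) = 5 (J(u) = 5 - 1*0 = 5 + 0 = 5)
N(q) = 1
X(T, h) = 5
X(6, O) + 14*N(-2) = 5 + 14*1 = 5 + 14 = 19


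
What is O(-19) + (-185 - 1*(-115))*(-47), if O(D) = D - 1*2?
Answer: 3269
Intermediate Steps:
O(D) = -2 + D (O(D) = D - 2 = -2 + D)
O(-19) + (-185 - 1*(-115))*(-47) = (-2 - 19) + (-185 - 1*(-115))*(-47) = -21 + (-185 + 115)*(-47) = -21 - 70*(-47) = -21 + 3290 = 3269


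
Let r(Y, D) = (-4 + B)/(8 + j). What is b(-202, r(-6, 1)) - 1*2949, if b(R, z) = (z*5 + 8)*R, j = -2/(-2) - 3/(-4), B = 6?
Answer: -186115/39 ≈ -4772.2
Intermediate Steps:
j = 7/4 (j = -2*(-½) - 3*(-¼) = 1 + ¾ = 7/4 ≈ 1.7500)
r(Y, D) = 8/39 (r(Y, D) = (-4 + 6)/(8 + 7/4) = 2/(39/4) = 2*(4/39) = 8/39)
b(R, z) = R*(8 + 5*z) (b(R, z) = (5*z + 8)*R = (8 + 5*z)*R = R*(8 + 5*z))
b(-202, r(-6, 1)) - 1*2949 = -202*(8 + 5*(8/39)) - 1*2949 = -202*(8 + 40/39) - 2949 = -202*352/39 - 2949 = -71104/39 - 2949 = -186115/39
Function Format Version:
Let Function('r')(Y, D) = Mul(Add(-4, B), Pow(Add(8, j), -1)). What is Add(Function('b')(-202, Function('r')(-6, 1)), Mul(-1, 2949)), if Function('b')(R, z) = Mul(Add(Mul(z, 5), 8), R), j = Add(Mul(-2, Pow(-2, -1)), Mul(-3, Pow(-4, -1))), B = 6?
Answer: Rational(-186115, 39) ≈ -4772.2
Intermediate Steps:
j = Rational(7, 4) (j = Add(Mul(-2, Rational(-1, 2)), Mul(-3, Rational(-1, 4))) = Add(1, Rational(3, 4)) = Rational(7, 4) ≈ 1.7500)
Function('r')(Y, D) = Rational(8, 39) (Function('r')(Y, D) = Mul(Add(-4, 6), Pow(Add(8, Rational(7, 4)), -1)) = Mul(2, Pow(Rational(39, 4), -1)) = Mul(2, Rational(4, 39)) = Rational(8, 39))
Function('b')(R, z) = Mul(R, Add(8, Mul(5, z))) (Function('b')(R, z) = Mul(Add(Mul(5, z), 8), R) = Mul(Add(8, Mul(5, z)), R) = Mul(R, Add(8, Mul(5, z))))
Add(Function('b')(-202, Function('r')(-6, 1)), Mul(-1, 2949)) = Add(Mul(-202, Add(8, Mul(5, Rational(8, 39)))), Mul(-1, 2949)) = Add(Mul(-202, Add(8, Rational(40, 39))), -2949) = Add(Mul(-202, Rational(352, 39)), -2949) = Add(Rational(-71104, 39), -2949) = Rational(-186115, 39)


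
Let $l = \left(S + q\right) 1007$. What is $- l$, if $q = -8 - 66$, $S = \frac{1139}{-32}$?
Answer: $\frac{3531549}{32} \approx 1.1036 \cdot 10^{5}$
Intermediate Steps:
$S = - \frac{1139}{32}$ ($S = 1139 \left(- \frac{1}{32}\right) = - \frac{1139}{32} \approx -35.594$)
$q = -74$ ($q = -8 - 66 = -74$)
$l = - \frac{3531549}{32}$ ($l = \left(- \frac{1139}{32} - 74\right) 1007 = \left(- \frac{3507}{32}\right) 1007 = - \frac{3531549}{32} \approx -1.1036 \cdot 10^{5}$)
$- l = \left(-1\right) \left(- \frac{3531549}{32}\right) = \frac{3531549}{32}$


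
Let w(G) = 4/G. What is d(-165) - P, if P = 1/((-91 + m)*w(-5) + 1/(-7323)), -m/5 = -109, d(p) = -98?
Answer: -1303223539/13298573 ≈ -97.997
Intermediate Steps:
m = 545 (m = -5*(-109) = 545)
P = -36615/13298573 (P = 1/((-91 + 545)*(4/(-5)) + 1/(-7323)) = 1/(454*(4*(-1/5)) - 1/7323) = 1/(454*(-4/5) - 1/7323) = 1/(-1816/5 - 1/7323) = 1/(-13298573/36615) = -36615/13298573 ≈ -0.0027533)
d(-165) - P = -98 - 1*(-36615/13298573) = -98 + 36615/13298573 = -1303223539/13298573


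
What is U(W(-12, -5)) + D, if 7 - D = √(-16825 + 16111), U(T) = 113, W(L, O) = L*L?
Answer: 120 - I*√714 ≈ 120.0 - 26.721*I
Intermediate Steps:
W(L, O) = L²
D = 7 - I*√714 (D = 7 - √(-16825 + 16111) = 7 - √(-714) = 7 - I*√714 ≈ 7.0 - 26.721*I)
U(W(-12, -5)) + D = 113 + (7 - I*√714) = 120 - I*√714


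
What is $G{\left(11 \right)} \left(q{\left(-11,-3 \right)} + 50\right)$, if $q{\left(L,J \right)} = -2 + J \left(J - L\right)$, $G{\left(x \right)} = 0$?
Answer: $0$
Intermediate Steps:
$G{\left(11 \right)} \left(q{\left(-11,-3 \right)} + 50\right) = 0 \left(\left(-2 + \left(-3\right)^{2} - \left(-3\right) \left(-11\right)\right) + 50\right) = 0 \left(\left(-2 + 9 - 33\right) + 50\right) = 0 \left(-26 + 50\right) = 0 \cdot 24 = 0$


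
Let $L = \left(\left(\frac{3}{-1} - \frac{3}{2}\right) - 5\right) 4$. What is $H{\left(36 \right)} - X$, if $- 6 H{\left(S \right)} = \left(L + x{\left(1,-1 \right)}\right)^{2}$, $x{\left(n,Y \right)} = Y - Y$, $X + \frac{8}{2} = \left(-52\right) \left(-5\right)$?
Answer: $- \frac{1490}{3} \approx -496.67$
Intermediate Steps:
$X = 256$ ($X = -4 - -260 = -4 + 260 = 256$)
$x{\left(n,Y \right)} = 0$
$L = -38$ ($L = \left(\left(3 \left(-1\right) - \frac{3}{2}\right) - 5\right) 4 = \left(\left(-3 - \frac{3}{2}\right) - 5\right) 4 = \left(- \frac{9}{2} - 5\right) 4 = \left(- \frac{19}{2}\right) 4 = -38$)
$H{\left(S \right)} = - \frac{722}{3}$ ($H{\left(S \right)} = - \frac{\left(-38 + 0\right)^{2}}{6} = - \frac{\left(-38\right)^{2}}{6} = \left(- \frac{1}{6}\right) 1444 = - \frac{722}{3}$)
$H{\left(36 \right)} - X = - \frac{722}{3} - 256 = - \frac{1490}{3}$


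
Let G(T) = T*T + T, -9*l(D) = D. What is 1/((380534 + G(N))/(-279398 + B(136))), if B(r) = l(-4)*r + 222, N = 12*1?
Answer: -251204/342621 ≈ -0.73318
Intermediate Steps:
N = 12
l(D) = -D/9
G(T) = T + T**2 (G(T) = T**2 + T = T + T**2)
B(r) = 222 + 4*r/9 (B(r) = (-1/9*(-4))*r + 222 = 4*r/9 + 222 = 222 + 4*r/9)
1/((380534 + G(N))/(-279398 + B(136))) = 1/((380534 + 12*(1 + 12))/(-279398 + (222 + (4/9)*136))) = 1/((380534 + 12*13)/(-279398 + (222 + 544/9))) = 1/((380534 + 156)/(-279398 + 2542/9)) = 1/(380690/(-2512040/9)) = 1/(380690*(-9/2512040)) = 1/(-342621/251204) = -251204/342621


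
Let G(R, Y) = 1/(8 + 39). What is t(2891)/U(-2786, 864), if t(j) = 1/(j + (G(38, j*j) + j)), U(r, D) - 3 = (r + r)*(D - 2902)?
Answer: 47/3085978851945 ≈ 1.5230e-11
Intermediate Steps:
G(R, Y) = 1/47
U(r, D) = 3 + 2*r*(-2902 + D) (U(r, D) = 3 + (r + r)*(D - 2902) = 3 + (2*r)*(-2902 + D) = 3 + 2*r*(-2902 + D))
t(j) = 1/(1/47 + 2*j) (t(j) = 1/(j + (1/47 + j)) = 1/(1/47 + 2*j))
t(2891)/U(-2786, 864) = (47/(1 + 94*2891))/(3 - 5804*(-2786) + 2*864*(-2786)) = (47/(1 + 271754))/(3 + 16169944 - 4814208) = (47/271755)/11355739 = (47*(1/271755))*(1/11355739) = (47/271755)*(1/11355739) = 47/3085978851945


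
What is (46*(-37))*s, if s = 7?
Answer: -11914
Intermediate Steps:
(46*(-37))*s = (46*(-37))*7 = -1702*7 = -11914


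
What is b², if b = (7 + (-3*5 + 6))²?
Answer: 16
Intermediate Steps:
b = 4 (b = (7 + (-15 + 6))² = (7 - 9)² = (-2)² = 4)
b² = 4² = 16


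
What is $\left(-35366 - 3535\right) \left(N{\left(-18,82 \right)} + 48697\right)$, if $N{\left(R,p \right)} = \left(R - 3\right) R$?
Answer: $-1909066575$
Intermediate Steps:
$N{\left(R,p \right)} = R \left(-3 + R\right)$ ($N{\left(R,p \right)} = \left(-3 + R\right) R = R \left(-3 + R\right)$)
$\left(-35366 - 3535\right) \left(N{\left(-18,82 \right)} + 48697\right) = \left(-35366 - 3535\right) \left(- 18 \left(-3 - 18\right) + 48697\right) = - 38901 \left(\left(-18\right) \left(-21\right) + 48697\right) = - 38901 \left(378 + 48697\right) = \left(-38901\right) 49075 = -1909066575$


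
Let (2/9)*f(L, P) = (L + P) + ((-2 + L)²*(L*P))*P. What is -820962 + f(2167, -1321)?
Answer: 159522834321656865/2 ≈ 7.9761e+16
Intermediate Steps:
f(L, P) = 9*L/2 + 9*P/2 + 9*L*P²*(-2 + L)²/2 (f(L, P) = 9*((L + P) + ((-2 + L)²*(L*P))*P)/2 = 9*((L + P) + (L*P*(-2 + L)²)*P)/2 = 9*((L + P) + L*P²*(-2 + L)²)/2 = 9*(L + P + L*P²*(-2 + L)²)/2 = 9*L/2 + 9*P/2 + 9*L*P²*(-2 + L)²/2)
-820962 + f(2167, -1321) = -820962 + ((9/2)*2167 + (9/2)*(-1321) + (9/2)*2167*(-1321)²*(-2 + 2167)²) = -820962 + (19503/2 - 11889/2 + (9/2)*2167*1745041*2165²) = -820962 + (19503/2 - 11889/2 + (9/2)*2167*1745041*4687225) = -820962 + (19503/2 - 11889/2 + 159522834323291175/2) = -820962 + 159522834323298789/2 = 159522834321656865/2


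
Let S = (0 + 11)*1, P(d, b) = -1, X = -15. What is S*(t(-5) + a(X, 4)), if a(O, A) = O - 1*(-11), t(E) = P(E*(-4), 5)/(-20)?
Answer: -869/20 ≈ -43.450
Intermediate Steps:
t(E) = 1/20 (t(E) = -1/(-20) = -1*(-1/20) = 1/20)
a(O, A) = 11 + O (a(O, A) = O + 11 = 11 + O)
S = 11 (S = 11*1 = 11)
S*(t(-5) + a(X, 4)) = 11*(1/20 + (11 - 15)) = 11*(1/20 - 4) = 11*(-79/20) = -869/20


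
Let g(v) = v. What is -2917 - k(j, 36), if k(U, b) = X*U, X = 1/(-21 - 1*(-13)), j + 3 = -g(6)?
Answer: -23345/8 ≈ -2918.1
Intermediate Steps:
j = -9 (j = -3 - 1*6 = -3 - 6 = -9)
X = -⅛ (X = 1/(-21 + 13) = 1/(-8) = -⅛ ≈ -0.12500)
k(U, b) = -U/8
-2917 - k(j, 36) = -2917 - (-1)*(-9)/8 = -2917 - 1*9/8 = -2917 - 9/8 = -23345/8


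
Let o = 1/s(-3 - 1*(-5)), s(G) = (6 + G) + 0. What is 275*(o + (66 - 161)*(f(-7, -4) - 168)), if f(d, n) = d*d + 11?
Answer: 22572275/8 ≈ 2.8215e+6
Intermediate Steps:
f(d, n) = 11 + d² (f(d, n) = d² + 11 = 11 + d²)
s(G) = 6 + G
o = ⅛ (o = 1/(6 + (-3 - 1*(-5))) = 1/(6 + (-3 + 5)) = 1/(6 + 2) = 1/8 = ⅛ ≈ 0.12500)
275*(o + (66 - 161)*(f(-7, -4) - 168)) = 275*(⅛ + (66 - 161)*((11 + (-7)²) - 168)) = 275*(⅛ - 95*((11 + 49) - 168)) = 275*(⅛ - 95*(60 - 168)) = 275*(⅛ - 95*(-108)) = 275*(⅛ + 10260) = 275*(82081/8) = 22572275/8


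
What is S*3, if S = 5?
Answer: 15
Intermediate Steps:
S*3 = 5*3 = 15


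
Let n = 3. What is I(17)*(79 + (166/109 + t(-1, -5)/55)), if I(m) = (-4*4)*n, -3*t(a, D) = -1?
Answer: -23173024/5995 ≈ -3865.4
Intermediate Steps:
t(a, D) = ⅓ (t(a, D) = -⅓*(-1) = ⅓)
I(m) = -48 (I(m) = -4*4*3 = -16*3 = -48)
I(17)*(79 + (166/109 + t(-1, -5)/55)) = -48*(79 + (166/109 + (⅓)/55)) = -48*(79 + (166*(1/109) + (⅓)*(1/55))) = -48*(79 + (166/109 + 1/165)) = -48*(79 + 27499/17985) = -48*1448314/17985 = -23173024/5995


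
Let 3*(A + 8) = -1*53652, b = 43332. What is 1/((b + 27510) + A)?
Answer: 1/52950 ≈ 1.8886e-5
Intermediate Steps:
A = -17892 (A = -8 + (-1*53652)/3 = -8 + (⅓)*(-53652) = -8 - 17884 = -17892)
1/((b + 27510) + A) = 1/((43332 + 27510) - 17892) = 1/(70842 - 17892) = 1/52950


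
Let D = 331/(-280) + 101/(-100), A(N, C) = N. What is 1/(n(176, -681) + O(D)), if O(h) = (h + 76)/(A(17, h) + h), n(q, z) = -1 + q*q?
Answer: 20731/642246056 ≈ 3.2279e-5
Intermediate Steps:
n(q, z) = -1 + q²
D = -3069/1400 (D = 331*(-1/280) + 101*(-1/100) = -331/280 - 101/100 = -3069/1400 ≈ -2.1921)
O(h) = (76 + h)/(17 + h) (O(h) = (h + 76)/(17 + h) = (76 + h)/(17 + h))
1/(n(176, -681) + O(D)) = 1/((-1 + 176²) + (76 - 3069/1400)/(17 - 3069/1400)) = 1/((-1 + 30976) + (103331/1400)/(20731/1400)) = 1/(30975 + (1400/20731)*(103331/1400)) = 1/(30975 + 103331/20731) = 1/(642246056/20731) = 20731/642246056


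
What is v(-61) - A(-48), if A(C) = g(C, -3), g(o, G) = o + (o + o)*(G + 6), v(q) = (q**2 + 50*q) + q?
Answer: 946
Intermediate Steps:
v(q) = q**2 + 51*q
g(o, G) = o + 2*o*(6 + G) (g(o, G) = o + (2*o)*(6 + G) = o + 2*o*(6 + G))
A(C) = 7*C (A(C) = C*(13 + 2*(-3)) = C*(13 - 6) = C*7 = 7*C)
v(-61) - A(-48) = -61*(51 - 61) - 7*(-48) = -61*(-10) - 1*(-336) = 610 + 336 = 946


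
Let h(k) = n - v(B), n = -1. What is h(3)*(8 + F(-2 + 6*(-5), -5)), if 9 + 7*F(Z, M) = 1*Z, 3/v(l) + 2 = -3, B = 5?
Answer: -6/7 ≈ -0.85714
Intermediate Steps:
v(l) = -⅗ (v(l) = 3/(-2 - 3) = 3/(-5) = 3*(-⅕) = -⅗)
F(Z, M) = -9/7 + Z/7 (F(Z, M) = -9/7 + (1*Z)/7 = -9/7 + Z/7)
h(k) = -⅖ (h(k) = -1 - 1*(-⅗) = -1 + ⅗ = -⅖)
h(3)*(8 + F(-2 + 6*(-5), -5)) = -2*(8 + (-9/7 + (-2 + 6*(-5))/7))/5 = -2*(8 + (-9/7 + (-2 - 30)/7))/5 = -2*(8 + (-9/7 + (⅐)*(-32)))/5 = -2*(8 + (-9/7 - 32/7))/5 = -2*(8 - 41/7)/5 = -⅖*15/7 = -6/7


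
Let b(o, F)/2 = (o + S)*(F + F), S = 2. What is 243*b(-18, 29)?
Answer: -451008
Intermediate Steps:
b(o, F) = 4*F*(2 + o) (b(o, F) = 2*((o + 2)*(F + F)) = 2*((2 + o)*(2*F)) = 2*(2*F*(2 + o)) = 4*F*(2 + o))
243*b(-18, 29) = 243*(4*29*(2 - 18)) = 243*(4*29*(-16)) = 243*(-1856) = -451008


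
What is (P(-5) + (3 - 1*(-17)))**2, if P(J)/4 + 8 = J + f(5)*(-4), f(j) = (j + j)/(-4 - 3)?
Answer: 4096/49 ≈ 83.592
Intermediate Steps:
f(j) = -2*j/7 (f(j) = (2*j)/(-7) = (2*j)*(-1/7) = -2*j/7)
P(J) = -64/7 + 4*J (P(J) = -32 + 4*(J - 2/7*5*(-4)) = -32 + 4*(J - 10/7*(-4)) = -32 + 4*(J + 40/7) = -32 + 4*(40/7 + J) = -32 + (160/7 + 4*J) = -64/7 + 4*J)
(P(-5) + (3 - 1*(-17)))**2 = ((-64/7 + 4*(-5)) + (3 - 1*(-17)))**2 = ((-64/7 - 20) + (3 + 17))**2 = (-204/7 + 20)**2 = (-64/7)**2 = 4096/49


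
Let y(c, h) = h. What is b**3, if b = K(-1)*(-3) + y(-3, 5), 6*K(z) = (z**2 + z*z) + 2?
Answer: 27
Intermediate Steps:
K(z) = 1/3 + z**2/3 (K(z) = ((z**2 + z*z) + 2)/6 = ((z**2 + z**2) + 2)/6 = (2*z**2 + 2)/6 = (2 + 2*z**2)/6 = 1/3 + z**2/3)
b = 3 (b = (1/3 + (1/3)*(-1)**2)*(-3) + 5 = (1/3 + (1/3)*1)*(-3) + 5 = (1/3 + 1/3)*(-3) + 5 = (2/3)*(-3) + 5 = -2 + 5 = 3)
b**3 = 3**3 = 27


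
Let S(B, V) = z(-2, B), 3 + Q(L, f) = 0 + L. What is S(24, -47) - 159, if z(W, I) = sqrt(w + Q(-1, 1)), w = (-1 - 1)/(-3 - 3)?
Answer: -159 + I*sqrt(33)/3 ≈ -159.0 + 1.9149*I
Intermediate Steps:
Q(L, f) = -3 + L (Q(L, f) = -3 + (0 + L) = -3 + L)
w = 1/3 (w = -2/(-6) = -2*(-1/6) = 1/3 ≈ 0.33333)
z(W, I) = I*sqrt(33)/3 (z(W, I) = sqrt(1/3 + (-3 - 1)) = sqrt(1/3 - 4) = sqrt(-11/3) = I*sqrt(33)/3)
S(B, V) = I*sqrt(33)/3
S(24, -47) - 159 = I*sqrt(33)/3 - 159 = -159 + I*sqrt(33)/3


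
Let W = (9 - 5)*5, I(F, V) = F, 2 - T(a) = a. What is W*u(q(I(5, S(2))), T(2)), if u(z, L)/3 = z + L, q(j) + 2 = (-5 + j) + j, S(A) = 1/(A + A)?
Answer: 180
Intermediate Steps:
S(A) = 1/(2*A)
T(a) = 2 - a
q(j) = -7 + 2*j (q(j) = -2 + ((-5 + j) + j) = -2 + (-5 + 2*j) = -7 + 2*j)
u(z, L) = 3*L + 3*z (u(z, L) = 3*(z + L) = 3*(L + z) = 3*L + 3*z)
W = 20 (W = 4*5 = 20)
W*u(q(I(5, S(2))), T(2)) = 20*(3*(2 - 1*2) + 3*(-7 + 2*5)) = 20*(3*(2 - 2) + 3*(-7 + 10)) = 20*(3*0 + 3*3) = 20*(0 + 9) = 20*9 = 180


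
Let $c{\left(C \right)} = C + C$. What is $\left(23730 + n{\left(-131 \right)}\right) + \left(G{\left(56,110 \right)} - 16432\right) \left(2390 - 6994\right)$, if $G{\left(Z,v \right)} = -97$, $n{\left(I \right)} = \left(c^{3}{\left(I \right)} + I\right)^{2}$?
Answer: $323455229373127$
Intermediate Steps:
$c{\left(C \right)} = 2 C$
$n{\left(I \right)} = \left(I + 8 I^{3}\right)^{2}$ ($n{\left(I \right)} = \left(\left(2 I\right)^{3} + I\right)^{2} = \left(8 I^{3} + I\right)^{2} = \left(I + 8 I^{3}\right)^{2}$)
$\left(23730 + n{\left(-131 \right)}\right) + \left(G{\left(56,110 \right)} - 16432\right) \left(2390 - 6994\right) = \left(23730 + \left(-131\right)^{2} \left(1 + 8 \left(-131\right)^{2}\right)^{2}\right) + \left(-97 - 16432\right) \left(2390 - 6994\right) = \left(23730 + 17161 \left(1 + 8 \cdot 17161\right)^{2}\right) - -76099516 = \left(23730 + 17161 \left(1 + 137288\right)^{2}\right) + 76099516 = \left(23730 + 17161 \cdot 137289^{2}\right) + 76099516 = \left(23730 + 17161 \cdot 18848269521\right) + 76099516 = \left(23730 + 323455153249881\right) + 76099516 = 323455153273611 + 76099516 = 323455229373127$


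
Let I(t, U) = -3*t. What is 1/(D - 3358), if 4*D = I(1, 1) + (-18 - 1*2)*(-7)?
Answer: -4/13295 ≈ -0.00030087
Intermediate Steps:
D = 137/4 (D = (-3*1 + (-18 - 1*2)*(-7))/4 = (-3 + (-18 - 2)*(-7))/4 = (-3 - 20*(-7))/4 = (-3 + 140)/4 = (¼)*137 = 137/4 ≈ 34.250)
1/(D - 3358) = 1/(137/4 - 3358) = 1/(-13295/4) = -4/13295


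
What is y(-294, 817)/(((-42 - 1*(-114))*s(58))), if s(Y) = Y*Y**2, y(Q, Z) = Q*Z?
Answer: -40033/2341344 ≈ -0.017098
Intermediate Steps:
s(Y) = Y**3
y(-294, 817)/(((-42 - 1*(-114))*s(58))) = (-294*817)/(((-42 - 1*(-114))*58**3)) = -240198*1/(195112*(-42 + 114)) = -240198/(72*195112) = -240198/14048064 = -240198*1/14048064 = -40033/2341344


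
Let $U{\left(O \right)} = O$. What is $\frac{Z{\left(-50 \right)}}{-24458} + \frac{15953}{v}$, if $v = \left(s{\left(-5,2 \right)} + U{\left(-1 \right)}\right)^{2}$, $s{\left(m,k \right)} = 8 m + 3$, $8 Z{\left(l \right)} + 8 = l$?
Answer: $\frac{390188943}{35317352} \approx 11.048$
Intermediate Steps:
$Z{\left(l \right)} = -1 + \frac{l}{8}$
$s{\left(m,k \right)} = 3 + 8 m$
$v = 1444$ ($v = \left(\left(3 + 8 \left(-5\right)\right) - 1\right)^{2} = \left(\left(3 - 40\right) - 1\right)^{2} = \left(-37 - 1\right)^{2} = \left(-38\right)^{2} = 1444$)
$\frac{Z{\left(-50 \right)}}{-24458} + \frac{15953}{v} = \frac{-1 + \frac{1}{8} \left(-50\right)}{-24458} + \frac{15953}{1444} = \left(-1 - \frac{25}{4}\right) \left(- \frac{1}{24458}\right) + 15953 \cdot \frac{1}{1444} = \left(- \frac{29}{4}\right) \left(- \frac{1}{24458}\right) + \frac{15953}{1444} = \frac{29}{97832} + \frac{15953}{1444} = \frac{390188943}{35317352}$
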